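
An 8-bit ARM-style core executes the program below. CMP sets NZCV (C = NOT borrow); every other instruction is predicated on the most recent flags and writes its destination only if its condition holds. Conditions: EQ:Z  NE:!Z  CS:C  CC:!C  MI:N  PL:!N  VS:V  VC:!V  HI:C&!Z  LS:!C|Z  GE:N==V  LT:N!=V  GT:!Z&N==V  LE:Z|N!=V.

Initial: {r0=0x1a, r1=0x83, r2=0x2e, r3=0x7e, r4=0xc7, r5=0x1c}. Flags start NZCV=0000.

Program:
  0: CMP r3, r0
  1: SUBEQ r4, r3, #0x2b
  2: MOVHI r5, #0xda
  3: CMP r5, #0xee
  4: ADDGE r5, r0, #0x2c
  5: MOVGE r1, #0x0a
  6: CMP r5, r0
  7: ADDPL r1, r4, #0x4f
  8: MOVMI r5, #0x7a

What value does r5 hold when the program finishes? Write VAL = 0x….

VAL = 0x7a

0: ✓ CMP  NZCV=0010
1: · SUBEQ
2: ✓ MOVHI  r5←0xda
3: ✓ CMP  NZCV=1000
4: · ADDGE
5: · MOVGE
6: ✓ CMP  NZCV=1010
7: · ADDPL
8: ✓ MOVMI  r5←0x7a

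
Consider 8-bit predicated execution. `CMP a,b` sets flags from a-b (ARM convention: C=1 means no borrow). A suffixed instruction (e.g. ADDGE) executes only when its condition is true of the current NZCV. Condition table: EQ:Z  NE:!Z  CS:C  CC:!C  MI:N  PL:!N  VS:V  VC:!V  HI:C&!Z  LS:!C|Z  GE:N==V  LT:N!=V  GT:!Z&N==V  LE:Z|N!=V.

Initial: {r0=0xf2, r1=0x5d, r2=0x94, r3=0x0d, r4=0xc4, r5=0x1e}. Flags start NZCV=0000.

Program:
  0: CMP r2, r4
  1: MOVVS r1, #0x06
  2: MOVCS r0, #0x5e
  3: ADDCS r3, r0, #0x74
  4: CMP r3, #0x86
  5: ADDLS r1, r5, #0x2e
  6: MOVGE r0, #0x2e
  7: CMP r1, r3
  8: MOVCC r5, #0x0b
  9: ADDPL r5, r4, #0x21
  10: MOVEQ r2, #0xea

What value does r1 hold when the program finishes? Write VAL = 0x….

VAL = 0x4c

[0] flags=1000 → (cmp)
[1] flags=1000 VS?F → skip
[2] flags=1000 CS?F → skip
[3] flags=1000 CS?F → skip
[4] flags=1001 → (cmp)
[5] flags=1001 LS?T → r1=0x4c
[6] flags=1001 GE?T → r0=0x2e
[7] flags=0010 → (cmp)
[8] flags=0010 CC?F → skip
[9] flags=0010 PL?T → r5=0xe5
[10] flags=0010 EQ?F → skip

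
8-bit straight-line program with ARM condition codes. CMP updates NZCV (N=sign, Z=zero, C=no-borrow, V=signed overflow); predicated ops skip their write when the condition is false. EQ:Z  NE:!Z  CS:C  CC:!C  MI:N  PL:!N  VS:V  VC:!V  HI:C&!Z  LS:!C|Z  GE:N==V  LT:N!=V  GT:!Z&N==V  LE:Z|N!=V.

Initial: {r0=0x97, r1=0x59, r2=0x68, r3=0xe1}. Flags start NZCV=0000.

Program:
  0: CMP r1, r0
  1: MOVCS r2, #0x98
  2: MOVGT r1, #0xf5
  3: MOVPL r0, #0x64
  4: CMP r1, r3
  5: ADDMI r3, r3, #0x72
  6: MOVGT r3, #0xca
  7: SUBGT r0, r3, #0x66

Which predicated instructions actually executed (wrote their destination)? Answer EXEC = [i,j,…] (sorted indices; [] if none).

0: ✓ CMP  NZCV=1001
1: · MOVCS
2: ✓ MOVGT  r1←0xf5
3: · MOVPL
4: ✓ CMP  NZCV=0010
5: · ADDMI
6: ✓ MOVGT  r3←0xca
7: ✓ SUBGT  r0←0x64

EXEC = [2,6,7]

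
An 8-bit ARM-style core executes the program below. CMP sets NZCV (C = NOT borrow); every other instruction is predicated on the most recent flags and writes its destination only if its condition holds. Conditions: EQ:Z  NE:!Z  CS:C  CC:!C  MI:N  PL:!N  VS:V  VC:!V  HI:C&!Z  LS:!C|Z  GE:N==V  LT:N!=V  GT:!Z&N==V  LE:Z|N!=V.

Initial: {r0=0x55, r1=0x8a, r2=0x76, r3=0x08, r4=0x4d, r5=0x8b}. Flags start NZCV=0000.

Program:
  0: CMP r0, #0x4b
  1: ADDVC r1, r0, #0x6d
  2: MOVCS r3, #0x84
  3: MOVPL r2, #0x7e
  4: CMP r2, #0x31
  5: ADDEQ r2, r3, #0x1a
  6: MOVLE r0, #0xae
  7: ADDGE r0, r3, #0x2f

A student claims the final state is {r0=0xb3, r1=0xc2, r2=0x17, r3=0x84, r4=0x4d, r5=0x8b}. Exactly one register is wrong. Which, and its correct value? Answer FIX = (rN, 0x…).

0: ✓ CMP  NZCV=0010
1: ✓ ADDVC  r1←0xc2
2: ✓ MOVCS  r3←0x84
3: ✓ MOVPL  r2←0x7e
4: ✓ CMP  NZCV=0010
5: · ADDEQ
6: · MOVLE
7: ✓ ADDGE  r0←0xb3

FIX = (r2, 0x7e)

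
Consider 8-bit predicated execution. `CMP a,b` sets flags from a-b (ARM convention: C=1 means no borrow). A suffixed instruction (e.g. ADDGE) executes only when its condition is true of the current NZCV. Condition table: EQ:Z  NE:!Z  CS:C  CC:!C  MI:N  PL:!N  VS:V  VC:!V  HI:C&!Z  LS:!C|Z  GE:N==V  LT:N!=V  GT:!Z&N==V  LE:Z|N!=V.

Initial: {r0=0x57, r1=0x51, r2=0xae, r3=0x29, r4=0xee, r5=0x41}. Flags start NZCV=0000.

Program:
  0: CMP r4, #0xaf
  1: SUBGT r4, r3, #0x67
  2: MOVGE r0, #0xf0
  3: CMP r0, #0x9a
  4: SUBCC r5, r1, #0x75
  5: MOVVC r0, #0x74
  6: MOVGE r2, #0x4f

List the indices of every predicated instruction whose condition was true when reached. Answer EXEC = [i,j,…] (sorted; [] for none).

0: ✓ CMP  NZCV=0010
1: ✓ SUBGT  r4←0xc2
2: ✓ MOVGE  r0←0xf0
3: ✓ CMP  NZCV=0010
4: · SUBCC
5: ✓ MOVVC  r0←0x74
6: ✓ MOVGE  r2←0x4f

EXEC = [1,2,5,6]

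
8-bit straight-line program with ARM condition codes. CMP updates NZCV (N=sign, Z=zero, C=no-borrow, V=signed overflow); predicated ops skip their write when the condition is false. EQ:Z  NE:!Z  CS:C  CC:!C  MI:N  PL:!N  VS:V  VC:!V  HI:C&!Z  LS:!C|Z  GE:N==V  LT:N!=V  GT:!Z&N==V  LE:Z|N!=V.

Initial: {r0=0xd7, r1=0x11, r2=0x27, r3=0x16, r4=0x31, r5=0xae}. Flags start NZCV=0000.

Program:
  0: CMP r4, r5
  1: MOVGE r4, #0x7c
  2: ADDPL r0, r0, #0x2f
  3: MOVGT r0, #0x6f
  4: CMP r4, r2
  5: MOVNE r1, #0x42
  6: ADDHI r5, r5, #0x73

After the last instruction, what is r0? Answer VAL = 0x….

VAL = 0x6f

0: ✓ CMP  NZCV=1001
1: ✓ MOVGE  r4←0x7c
2: · ADDPL
3: ✓ MOVGT  r0←0x6f
4: ✓ CMP  NZCV=0010
5: ✓ MOVNE  r1←0x42
6: ✓ ADDHI  r5←0x21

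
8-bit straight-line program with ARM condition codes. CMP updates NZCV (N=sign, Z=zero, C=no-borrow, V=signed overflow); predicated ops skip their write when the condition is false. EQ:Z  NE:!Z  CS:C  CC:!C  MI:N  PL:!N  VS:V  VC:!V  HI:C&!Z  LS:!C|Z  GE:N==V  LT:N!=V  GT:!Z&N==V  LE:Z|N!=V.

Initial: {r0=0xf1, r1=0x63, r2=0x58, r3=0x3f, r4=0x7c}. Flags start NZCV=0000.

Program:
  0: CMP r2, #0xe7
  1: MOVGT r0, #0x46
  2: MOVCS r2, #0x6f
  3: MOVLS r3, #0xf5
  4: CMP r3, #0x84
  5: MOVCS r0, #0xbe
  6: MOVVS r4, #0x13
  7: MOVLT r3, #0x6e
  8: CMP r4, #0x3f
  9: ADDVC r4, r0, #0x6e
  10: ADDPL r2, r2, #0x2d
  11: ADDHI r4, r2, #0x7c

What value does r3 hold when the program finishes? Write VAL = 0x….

VAL = 0xf5

[0] flags=0000 → (cmp)
[1] flags=0000 GT?T → r0=0x46
[2] flags=0000 CS?F → skip
[3] flags=0000 LS?T → r3=0xf5
[4] flags=0010 → (cmp)
[5] flags=0010 CS?T → r0=0xbe
[6] flags=0010 VS?F → skip
[7] flags=0010 LT?F → skip
[8] flags=0010 → (cmp)
[9] flags=0010 VC?T → r4=0x2c
[10] flags=0010 PL?T → r2=0x85
[11] flags=0010 HI?T → r4=0x01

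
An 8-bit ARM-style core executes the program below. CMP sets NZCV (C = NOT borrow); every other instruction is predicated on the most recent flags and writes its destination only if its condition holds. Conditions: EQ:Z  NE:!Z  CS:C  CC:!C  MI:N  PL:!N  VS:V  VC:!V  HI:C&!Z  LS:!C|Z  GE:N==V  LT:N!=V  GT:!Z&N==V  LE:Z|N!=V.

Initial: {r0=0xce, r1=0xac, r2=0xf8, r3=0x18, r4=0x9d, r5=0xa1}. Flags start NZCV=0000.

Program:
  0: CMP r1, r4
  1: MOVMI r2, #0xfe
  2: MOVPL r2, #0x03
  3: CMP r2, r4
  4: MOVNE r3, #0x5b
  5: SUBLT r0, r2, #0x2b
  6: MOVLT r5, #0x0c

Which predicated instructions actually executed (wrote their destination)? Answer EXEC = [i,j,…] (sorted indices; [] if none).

0: ✓ CMP  NZCV=0010
1: · MOVMI
2: ✓ MOVPL  r2←0x03
3: ✓ CMP  NZCV=0000
4: ✓ MOVNE  r3←0x5b
5: · SUBLT
6: · MOVLT

EXEC = [2,4]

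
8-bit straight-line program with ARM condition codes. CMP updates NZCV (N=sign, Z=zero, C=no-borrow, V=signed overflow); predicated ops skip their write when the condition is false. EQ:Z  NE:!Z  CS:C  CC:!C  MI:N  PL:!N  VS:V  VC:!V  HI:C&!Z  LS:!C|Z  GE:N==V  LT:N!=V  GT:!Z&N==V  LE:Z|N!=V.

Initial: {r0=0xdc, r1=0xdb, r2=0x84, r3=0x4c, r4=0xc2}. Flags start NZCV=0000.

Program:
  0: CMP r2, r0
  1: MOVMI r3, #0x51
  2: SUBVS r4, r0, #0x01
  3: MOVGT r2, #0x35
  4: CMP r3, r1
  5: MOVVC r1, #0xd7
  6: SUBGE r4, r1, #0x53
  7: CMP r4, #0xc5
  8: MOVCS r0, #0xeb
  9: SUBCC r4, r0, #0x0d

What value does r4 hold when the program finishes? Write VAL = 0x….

VAL = 0xcf

[0] flags=1000 → (cmp)
[1] flags=1000 MI?T → r3=0x51
[2] flags=1000 VS?F → skip
[3] flags=1000 GT?F → skip
[4] flags=0000 → (cmp)
[5] flags=0000 VC?T → r1=0xd7
[6] flags=0000 GE?T → r4=0x84
[7] flags=1000 → (cmp)
[8] flags=1000 CS?F → skip
[9] flags=1000 CC?T → r4=0xcf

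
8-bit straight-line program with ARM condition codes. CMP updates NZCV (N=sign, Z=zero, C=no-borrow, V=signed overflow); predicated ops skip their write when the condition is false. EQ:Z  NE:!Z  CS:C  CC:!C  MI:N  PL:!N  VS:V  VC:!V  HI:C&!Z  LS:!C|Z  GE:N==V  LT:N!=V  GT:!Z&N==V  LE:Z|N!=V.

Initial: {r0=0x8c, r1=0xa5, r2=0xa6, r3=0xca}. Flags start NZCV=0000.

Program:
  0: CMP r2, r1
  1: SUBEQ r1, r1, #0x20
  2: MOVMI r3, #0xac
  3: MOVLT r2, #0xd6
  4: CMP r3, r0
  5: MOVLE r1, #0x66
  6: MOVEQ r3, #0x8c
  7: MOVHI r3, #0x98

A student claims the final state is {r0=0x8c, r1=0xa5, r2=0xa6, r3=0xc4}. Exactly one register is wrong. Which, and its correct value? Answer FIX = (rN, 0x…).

[0] flags=0010 → (cmp)
[1] flags=0010 EQ?F → skip
[2] flags=0010 MI?F → skip
[3] flags=0010 LT?F → skip
[4] flags=0010 → (cmp)
[5] flags=0010 LE?F → skip
[6] flags=0010 EQ?F → skip
[7] flags=0010 HI?T → r3=0x98

FIX = (r3, 0x98)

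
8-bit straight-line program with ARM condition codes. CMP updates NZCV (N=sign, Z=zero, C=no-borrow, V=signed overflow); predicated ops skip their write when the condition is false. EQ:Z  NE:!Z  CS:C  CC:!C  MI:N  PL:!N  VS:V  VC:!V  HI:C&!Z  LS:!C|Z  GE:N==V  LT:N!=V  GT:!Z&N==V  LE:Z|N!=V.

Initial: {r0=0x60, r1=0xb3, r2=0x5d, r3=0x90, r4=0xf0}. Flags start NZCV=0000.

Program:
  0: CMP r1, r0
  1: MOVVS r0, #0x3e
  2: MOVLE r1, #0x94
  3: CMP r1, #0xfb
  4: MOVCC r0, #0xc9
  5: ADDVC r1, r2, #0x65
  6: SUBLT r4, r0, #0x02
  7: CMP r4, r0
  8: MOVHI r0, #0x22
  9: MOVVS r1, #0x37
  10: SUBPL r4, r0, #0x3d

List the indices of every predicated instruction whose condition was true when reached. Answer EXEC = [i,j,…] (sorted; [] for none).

0: ✓ CMP  NZCV=0011
1: ✓ MOVVS  r0←0x3e
2: ✓ MOVLE  r1←0x94
3: ✓ CMP  NZCV=1000
4: ✓ MOVCC  r0←0xc9
5: ✓ ADDVC  r1←0xc2
6: ✓ SUBLT  r4←0xc7
7: ✓ CMP  NZCV=1000
8: · MOVHI
9: · MOVVS
10: · SUBPL

EXEC = [1,2,4,5,6]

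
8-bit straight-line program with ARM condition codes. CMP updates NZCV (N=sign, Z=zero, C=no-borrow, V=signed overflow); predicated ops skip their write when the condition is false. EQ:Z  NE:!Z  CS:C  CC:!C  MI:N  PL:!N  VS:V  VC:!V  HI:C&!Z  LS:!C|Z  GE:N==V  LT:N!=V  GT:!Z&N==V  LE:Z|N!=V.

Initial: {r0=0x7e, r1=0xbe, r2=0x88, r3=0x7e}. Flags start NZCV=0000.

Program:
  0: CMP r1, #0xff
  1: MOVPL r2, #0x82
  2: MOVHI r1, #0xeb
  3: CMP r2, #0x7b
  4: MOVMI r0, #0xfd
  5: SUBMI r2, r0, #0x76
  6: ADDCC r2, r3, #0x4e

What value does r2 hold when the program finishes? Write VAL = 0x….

[0] flags=1000 → (cmp)
[1] flags=1000 PL?F → skip
[2] flags=1000 HI?F → skip
[3] flags=0011 → (cmp)
[4] flags=0011 MI?F → skip
[5] flags=0011 MI?F → skip
[6] flags=0011 CC?F → skip

VAL = 0x88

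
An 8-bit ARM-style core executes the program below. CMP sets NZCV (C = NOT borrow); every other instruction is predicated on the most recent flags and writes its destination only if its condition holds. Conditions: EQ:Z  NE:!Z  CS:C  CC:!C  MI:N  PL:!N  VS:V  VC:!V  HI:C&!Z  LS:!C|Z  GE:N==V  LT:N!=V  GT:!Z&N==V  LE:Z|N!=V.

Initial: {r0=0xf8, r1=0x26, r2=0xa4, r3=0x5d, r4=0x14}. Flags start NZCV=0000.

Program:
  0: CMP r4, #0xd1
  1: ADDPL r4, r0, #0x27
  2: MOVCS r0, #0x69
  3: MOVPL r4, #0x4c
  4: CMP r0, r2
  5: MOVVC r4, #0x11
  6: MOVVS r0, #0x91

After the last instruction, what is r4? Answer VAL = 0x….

VAL = 0x11

[0] flags=0000 → (cmp)
[1] flags=0000 PL?T → r4=0x1f
[2] flags=0000 CS?F → skip
[3] flags=0000 PL?T → r4=0x4c
[4] flags=0010 → (cmp)
[5] flags=0010 VC?T → r4=0x11
[6] flags=0010 VS?F → skip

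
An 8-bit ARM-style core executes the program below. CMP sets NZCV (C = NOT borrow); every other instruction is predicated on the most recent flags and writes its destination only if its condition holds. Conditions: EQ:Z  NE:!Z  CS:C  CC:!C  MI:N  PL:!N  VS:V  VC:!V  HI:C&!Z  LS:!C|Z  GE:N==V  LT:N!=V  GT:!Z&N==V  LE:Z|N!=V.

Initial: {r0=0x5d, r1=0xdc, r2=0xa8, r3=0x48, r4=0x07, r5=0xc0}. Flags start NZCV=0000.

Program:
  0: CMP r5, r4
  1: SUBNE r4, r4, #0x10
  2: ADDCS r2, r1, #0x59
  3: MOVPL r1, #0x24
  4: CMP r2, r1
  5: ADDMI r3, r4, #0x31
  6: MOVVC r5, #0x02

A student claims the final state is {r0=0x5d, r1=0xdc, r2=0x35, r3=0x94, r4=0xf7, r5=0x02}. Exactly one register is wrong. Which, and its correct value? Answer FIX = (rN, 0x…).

FIX = (r3, 0x48)

0: ✓ CMP  NZCV=1010
1: ✓ SUBNE  r4←0xf7
2: ✓ ADDCS  r2←0x35
3: · MOVPL
4: ✓ CMP  NZCV=0000
5: · ADDMI
6: ✓ MOVVC  r5←0x02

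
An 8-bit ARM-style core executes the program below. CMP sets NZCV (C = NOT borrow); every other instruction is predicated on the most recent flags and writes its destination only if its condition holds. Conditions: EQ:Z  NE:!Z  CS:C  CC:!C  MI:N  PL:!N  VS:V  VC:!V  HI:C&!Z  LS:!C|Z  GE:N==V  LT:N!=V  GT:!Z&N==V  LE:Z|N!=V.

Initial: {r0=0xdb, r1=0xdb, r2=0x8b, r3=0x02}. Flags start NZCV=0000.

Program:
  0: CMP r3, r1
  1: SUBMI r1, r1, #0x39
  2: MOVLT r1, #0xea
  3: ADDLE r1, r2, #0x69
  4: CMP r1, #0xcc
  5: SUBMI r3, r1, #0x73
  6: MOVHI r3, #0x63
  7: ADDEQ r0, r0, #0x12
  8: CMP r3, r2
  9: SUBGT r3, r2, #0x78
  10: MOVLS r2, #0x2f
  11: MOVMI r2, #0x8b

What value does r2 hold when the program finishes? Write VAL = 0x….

0: ✓ CMP  NZCV=0000
1: · SUBMI
2: · MOVLT
3: · ADDLE
4: ✓ CMP  NZCV=0010
5: · SUBMI
6: ✓ MOVHI  r3←0x63
7: · ADDEQ
8: ✓ CMP  NZCV=1001
9: ✓ SUBGT  r3←0x13
10: ✓ MOVLS  r2←0x2f
11: ✓ MOVMI  r2←0x8b

VAL = 0x8b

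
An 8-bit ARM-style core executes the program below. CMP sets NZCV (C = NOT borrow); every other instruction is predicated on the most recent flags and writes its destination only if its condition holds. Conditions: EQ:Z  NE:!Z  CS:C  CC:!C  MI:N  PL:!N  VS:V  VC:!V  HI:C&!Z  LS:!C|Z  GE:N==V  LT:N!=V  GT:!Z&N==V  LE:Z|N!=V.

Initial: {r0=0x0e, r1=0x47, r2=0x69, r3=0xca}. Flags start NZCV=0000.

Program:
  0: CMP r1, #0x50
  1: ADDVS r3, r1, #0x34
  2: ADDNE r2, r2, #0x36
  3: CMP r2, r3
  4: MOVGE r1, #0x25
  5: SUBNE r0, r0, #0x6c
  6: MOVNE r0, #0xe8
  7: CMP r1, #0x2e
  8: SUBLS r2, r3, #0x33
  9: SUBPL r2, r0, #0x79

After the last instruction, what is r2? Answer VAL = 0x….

VAL = 0x6f

0: ✓ CMP  NZCV=1000
1: · ADDVS
2: ✓ ADDNE  r2←0x9f
3: ✓ CMP  NZCV=1000
4: · MOVGE
5: ✓ SUBNE  r0←0xa2
6: ✓ MOVNE  r0←0xe8
7: ✓ CMP  NZCV=0010
8: · SUBLS
9: ✓ SUBPL  r2←0x6f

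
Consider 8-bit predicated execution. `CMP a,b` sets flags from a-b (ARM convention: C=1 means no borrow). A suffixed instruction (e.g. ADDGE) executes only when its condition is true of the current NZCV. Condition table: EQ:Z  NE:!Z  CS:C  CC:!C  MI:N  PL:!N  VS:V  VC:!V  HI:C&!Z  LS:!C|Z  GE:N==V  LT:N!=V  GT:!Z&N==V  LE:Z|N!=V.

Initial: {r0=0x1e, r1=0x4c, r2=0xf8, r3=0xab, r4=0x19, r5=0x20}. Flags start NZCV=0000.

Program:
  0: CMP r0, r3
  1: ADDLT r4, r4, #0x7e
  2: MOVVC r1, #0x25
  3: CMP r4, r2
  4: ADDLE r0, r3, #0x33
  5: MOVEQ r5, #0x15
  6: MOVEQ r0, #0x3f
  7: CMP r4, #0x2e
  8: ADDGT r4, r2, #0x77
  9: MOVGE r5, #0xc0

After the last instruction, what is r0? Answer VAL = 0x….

VAL = 0x1e

[0] flags=0000 → (cmp)
[1] flags=0000 LT?F → skip
[2] flags=0000 VC?T → r1=0x25
[3] flags=0000 → (cmp)
[4] flags=0000 LE?F → skip
[5] flags=0000 EQ?F → skip
[6] flags=0000 EQ?F → skip
[7] flags=1000 → (cmp)
[8] flags=1000 GT?F → skip
[9] flags=1000 GE?F → skip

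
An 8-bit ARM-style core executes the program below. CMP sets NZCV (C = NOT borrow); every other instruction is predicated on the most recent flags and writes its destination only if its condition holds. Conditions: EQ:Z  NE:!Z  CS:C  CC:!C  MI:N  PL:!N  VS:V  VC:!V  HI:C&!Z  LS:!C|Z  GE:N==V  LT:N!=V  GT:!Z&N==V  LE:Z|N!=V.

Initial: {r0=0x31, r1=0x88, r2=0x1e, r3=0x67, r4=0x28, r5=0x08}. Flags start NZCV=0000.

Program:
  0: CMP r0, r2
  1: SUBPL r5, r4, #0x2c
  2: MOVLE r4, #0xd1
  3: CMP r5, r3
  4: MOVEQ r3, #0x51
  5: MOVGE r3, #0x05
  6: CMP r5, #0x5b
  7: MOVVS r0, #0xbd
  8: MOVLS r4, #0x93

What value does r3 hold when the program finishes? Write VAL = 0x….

[0] flags=0010 → (cmp)
[1] flags=0010 PL?T → r5=0xfc
[2] flags=0010 LE?F → skip
[3] flags=1010 → (cmp)
[4] flags=1010 EQ?F → skip
[5] flags=1010 GE?F → skip
[6] flags=1010 → (cmp)
[7] flags=1010 VS?F → skip
[8] flags=1010 LS?F → skip

VAL = 0x67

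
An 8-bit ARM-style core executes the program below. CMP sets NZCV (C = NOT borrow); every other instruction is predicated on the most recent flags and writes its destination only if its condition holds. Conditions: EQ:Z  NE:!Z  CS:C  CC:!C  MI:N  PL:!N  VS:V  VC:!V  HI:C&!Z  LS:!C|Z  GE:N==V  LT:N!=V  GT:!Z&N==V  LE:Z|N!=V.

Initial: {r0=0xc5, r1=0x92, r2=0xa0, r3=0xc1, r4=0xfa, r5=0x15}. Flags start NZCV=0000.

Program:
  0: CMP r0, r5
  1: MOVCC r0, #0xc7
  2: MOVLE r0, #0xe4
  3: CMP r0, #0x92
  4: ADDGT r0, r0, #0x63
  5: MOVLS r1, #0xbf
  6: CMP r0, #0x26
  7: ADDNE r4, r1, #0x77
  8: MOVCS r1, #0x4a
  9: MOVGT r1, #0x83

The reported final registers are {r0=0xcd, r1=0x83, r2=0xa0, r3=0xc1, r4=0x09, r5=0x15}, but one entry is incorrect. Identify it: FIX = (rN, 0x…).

[0] flags=1010 → (cmp)
[1] flags=1010 CC?F → skip
[2] flags=1010 LE?T → r0=0xe4
[3] flags=0010 → (cmp)
[4] flags=0010 GT?T → r0=0x47
[5] flags=0010 LS?F → skip
[6] flags=0010 → (cmp)
[7] flags=0010 NE?T → r4=0x09
[8] flags=0010 CS?T → r1=0x4a
[9] flags=0010 GT?T → r1=0x83

FIX = (r0, 0x47)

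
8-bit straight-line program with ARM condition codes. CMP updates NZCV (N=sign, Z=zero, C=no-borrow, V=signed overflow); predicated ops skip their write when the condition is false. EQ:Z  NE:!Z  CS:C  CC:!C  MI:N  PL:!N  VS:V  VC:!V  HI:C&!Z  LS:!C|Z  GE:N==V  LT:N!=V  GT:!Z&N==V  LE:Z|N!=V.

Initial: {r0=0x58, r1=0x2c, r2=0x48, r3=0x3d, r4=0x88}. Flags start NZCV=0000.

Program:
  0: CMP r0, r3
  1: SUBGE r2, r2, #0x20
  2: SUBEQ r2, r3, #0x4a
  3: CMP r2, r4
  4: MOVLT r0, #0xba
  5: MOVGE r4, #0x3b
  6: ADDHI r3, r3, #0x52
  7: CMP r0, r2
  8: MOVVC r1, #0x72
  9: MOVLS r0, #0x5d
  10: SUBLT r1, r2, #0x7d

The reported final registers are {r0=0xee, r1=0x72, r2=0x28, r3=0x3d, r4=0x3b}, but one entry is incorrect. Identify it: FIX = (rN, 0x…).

[0] flags=0010 → (cmp)
[1] flags=0010 GE?T → r2=0x28
[2] flags=0010 EQ?F → skip
[3] flags=1001 → (cmp)
[4] flags=1001 LT?F → skip
[5] flags=1001 GE?T → r4=0x3b
[6] flags=1001 HI?F → skip
[7] flags=0010 → (cmp)
[8] flags=0010 VC?T → r1=0x72
[9] flags=0010 LS?F → skip
[10] flags=0010 LT?F → skip

FIX = (r0, 0x58)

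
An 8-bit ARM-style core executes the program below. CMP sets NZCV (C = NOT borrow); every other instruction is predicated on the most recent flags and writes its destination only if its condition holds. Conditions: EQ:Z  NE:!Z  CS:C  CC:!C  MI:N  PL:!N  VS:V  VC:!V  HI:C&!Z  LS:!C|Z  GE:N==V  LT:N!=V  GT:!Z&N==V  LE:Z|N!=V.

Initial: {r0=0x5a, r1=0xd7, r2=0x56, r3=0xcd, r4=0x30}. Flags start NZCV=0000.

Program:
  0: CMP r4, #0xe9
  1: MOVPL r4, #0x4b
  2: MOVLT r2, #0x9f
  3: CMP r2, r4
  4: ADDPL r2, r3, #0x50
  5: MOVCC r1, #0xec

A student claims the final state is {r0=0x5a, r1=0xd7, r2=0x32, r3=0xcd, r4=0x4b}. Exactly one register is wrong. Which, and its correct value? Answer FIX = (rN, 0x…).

[0] flags=0000 → (cmp)
[1] flags=0000 PL?T → r4=0x4b
[2] flags=0000 LT?F → skip
[3] flags=0010 → (cmp)
[4] flags=0010 PL?T → r2=0x1d
[5] flags=0010 CC?F → skip

FIX = (r2, 0x1d)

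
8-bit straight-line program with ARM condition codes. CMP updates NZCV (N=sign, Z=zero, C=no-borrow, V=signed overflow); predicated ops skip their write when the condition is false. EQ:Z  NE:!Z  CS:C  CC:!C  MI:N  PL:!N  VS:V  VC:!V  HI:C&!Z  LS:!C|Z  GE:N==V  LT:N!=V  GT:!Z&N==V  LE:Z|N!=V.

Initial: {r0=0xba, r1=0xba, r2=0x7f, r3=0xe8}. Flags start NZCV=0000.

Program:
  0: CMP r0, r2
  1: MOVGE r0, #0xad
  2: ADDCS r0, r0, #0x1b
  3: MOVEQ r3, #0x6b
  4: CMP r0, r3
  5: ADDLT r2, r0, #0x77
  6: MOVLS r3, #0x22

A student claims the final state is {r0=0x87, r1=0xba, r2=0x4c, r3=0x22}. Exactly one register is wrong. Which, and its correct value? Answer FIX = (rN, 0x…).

FIX = (r0, 0xd5)

[0] flags=0011 → (cmp)
[1] flags=0011 GE?F → skip
[2] flags=0011 CS?T → r0=0xd5
[3] flags=0011 EQ?F → skip
[4] flags=1000 → (cmp)
[5] flags=1000 LT?T → r2=0x4c
[6] flags=1000 LS?T → r3=0x22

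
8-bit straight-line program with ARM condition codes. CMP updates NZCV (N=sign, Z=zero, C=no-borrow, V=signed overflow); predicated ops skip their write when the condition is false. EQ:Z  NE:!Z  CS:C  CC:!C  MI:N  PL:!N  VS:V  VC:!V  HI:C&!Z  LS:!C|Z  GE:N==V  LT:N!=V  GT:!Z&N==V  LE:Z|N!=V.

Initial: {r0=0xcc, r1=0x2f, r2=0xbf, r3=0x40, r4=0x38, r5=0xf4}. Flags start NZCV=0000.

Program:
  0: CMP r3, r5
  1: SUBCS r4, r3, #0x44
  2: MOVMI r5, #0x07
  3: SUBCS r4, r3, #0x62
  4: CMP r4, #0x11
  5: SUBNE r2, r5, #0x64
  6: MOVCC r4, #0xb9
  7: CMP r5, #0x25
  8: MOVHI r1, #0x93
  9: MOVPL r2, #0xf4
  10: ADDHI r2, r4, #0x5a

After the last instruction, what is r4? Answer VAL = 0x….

VAL = 0x38

[0] flags=0000 → (cmp)
[1] flags=0000 CS?F → skip
[2] flags=0000 MI?F → skip
[3] flags=0000 CS?F → skip
[4] flags=0010 → (cmp)
[5] flags=0010 NE?T → r2=0x90
[6] flags=0010 CC?F → skip
[7] flags=1010 → (cmp)
[8] flags=1010 HI?T → r1=0x93
[9] flags=1010 PL?F → skip
[10] flags=1010 HI?T → r2=0x92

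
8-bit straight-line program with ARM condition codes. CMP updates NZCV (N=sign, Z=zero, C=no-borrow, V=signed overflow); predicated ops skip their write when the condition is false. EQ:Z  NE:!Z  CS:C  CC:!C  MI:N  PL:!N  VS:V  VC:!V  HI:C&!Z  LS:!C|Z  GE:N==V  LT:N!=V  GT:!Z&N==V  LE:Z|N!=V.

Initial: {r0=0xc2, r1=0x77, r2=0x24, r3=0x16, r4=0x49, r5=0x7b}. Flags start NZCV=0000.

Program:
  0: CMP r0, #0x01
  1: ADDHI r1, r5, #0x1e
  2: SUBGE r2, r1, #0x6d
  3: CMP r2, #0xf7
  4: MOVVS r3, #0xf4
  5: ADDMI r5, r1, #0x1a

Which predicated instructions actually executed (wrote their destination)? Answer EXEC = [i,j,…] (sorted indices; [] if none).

EXEC = [1]

0: ✓ CMP  NZCV=1010
1: ✓ ADDHI  r1←0x99
2: · SUBGE
3: ✓ CMP  NZCV=0000
4: · MOVVS
5: · ADDMI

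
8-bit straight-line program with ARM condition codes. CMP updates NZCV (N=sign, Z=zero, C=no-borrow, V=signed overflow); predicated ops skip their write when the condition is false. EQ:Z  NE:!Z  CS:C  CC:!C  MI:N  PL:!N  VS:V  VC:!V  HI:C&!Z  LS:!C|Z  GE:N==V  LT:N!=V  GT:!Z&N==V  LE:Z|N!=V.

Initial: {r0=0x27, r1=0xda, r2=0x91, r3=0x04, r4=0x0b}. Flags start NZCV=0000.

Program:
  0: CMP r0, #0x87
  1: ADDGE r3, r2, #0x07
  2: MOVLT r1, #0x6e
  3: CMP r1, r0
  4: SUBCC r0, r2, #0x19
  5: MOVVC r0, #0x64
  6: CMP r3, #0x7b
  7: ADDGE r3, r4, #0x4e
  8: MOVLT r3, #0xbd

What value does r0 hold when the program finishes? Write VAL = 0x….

[0] flags=1001 → (cmp)
[1] flags=1001 GE?T → r3=0x98
[2] flags=1001 LT?F → skip
[3] flags=1010 → (cmp)
[4] flags=1010 CC?F → skip
[5] flags=1010 VC?T → r0=0x64
[6] flags=0011 → (cmp)
[7] flags=0011 GE?F → skip
[8] flags=0011 LT?T → r3=0xbd

VAL = 0x64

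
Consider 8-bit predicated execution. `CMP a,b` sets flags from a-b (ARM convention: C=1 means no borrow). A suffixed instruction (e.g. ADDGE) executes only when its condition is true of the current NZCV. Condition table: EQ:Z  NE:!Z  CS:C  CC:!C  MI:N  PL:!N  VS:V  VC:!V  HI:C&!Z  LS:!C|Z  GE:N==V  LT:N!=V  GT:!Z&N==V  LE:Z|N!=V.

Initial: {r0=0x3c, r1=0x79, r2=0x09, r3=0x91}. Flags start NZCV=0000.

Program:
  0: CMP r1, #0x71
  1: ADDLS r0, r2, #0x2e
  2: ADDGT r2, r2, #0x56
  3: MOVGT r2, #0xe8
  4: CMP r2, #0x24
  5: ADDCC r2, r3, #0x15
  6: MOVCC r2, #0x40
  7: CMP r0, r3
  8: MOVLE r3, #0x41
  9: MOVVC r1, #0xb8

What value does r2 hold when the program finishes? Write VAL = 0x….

VAL = 0xe8

0: ✓ CMP  NZCV=0010
1: · ADDLS
2: ✓ ADDGT  r2←0x5f
3: ✓ MOVGT  r2←0xe8
4: ✓ CMP  NZCV=1010
5: · ADDCC
6: · MOVCC
7: ✓ CMP  NZCV=1001
8: · MOVLE
9: · MOVVC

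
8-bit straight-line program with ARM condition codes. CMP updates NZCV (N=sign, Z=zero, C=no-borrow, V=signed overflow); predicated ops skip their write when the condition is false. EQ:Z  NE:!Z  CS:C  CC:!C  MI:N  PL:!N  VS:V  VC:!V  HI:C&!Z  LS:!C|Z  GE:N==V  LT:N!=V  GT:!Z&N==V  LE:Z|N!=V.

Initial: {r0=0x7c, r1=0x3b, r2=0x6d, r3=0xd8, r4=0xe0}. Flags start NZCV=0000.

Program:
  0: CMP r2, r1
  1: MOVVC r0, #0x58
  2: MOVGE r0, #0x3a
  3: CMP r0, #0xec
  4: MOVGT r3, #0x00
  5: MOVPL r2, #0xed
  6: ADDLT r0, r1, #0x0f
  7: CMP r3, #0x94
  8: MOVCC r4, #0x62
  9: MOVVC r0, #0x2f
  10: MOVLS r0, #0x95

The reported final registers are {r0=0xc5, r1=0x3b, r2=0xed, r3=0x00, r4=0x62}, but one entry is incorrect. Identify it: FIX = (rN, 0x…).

FIX = (r0, 0x95)

[0] flags=0010 → (cmp)
[1] flags=0010 VC?T → r0=0x58
[2] flags=0010 GE?T → r0=0x3a
[3] flags=0000 → (cmp)
[4] flags=0000 GT?T → r3=0x00
[5] flags=0000 PL?T → r2=0xed
[6] flags=0000 LT?F → skip
[7] flags=0000 → (cmp)
[8] flags=0000 CC?T → r4=0x62
[9] flags=0000 VC?T → r0=0x2f
[10] flags=0000 LS?T → r0=0x95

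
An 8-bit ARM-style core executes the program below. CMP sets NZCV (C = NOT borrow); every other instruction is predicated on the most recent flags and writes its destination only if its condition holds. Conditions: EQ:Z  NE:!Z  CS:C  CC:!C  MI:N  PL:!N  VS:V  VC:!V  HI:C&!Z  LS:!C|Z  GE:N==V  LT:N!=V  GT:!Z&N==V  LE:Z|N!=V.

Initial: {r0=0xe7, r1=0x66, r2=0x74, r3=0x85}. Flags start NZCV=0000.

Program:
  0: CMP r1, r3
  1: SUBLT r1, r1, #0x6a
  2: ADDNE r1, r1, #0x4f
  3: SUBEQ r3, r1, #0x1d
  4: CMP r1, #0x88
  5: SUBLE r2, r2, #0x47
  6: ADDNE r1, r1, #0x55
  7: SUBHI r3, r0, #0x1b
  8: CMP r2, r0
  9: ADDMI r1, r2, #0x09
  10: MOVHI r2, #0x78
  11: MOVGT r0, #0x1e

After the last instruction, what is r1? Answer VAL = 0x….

VAL = 0x7d

[0] flags=1001 → (cmp)
[1] flags=1001 LT?F → skip
[2] flags=1001 NE?T → r1=0xb5
[3] flags=1001 EQ?F → skip
[4] flags=0010 → (cmp)
[5] flags=0010 LE?F → skip
[6] flags=0010 NE?T → r1=0x0a
[7] flags=0010 HI?T → r3=0xcc
[8] flags=1001 → (cmp)
[9] flags=1001 MI?T → r1=0x7d
[10] flags=1001 HI?F → skip
[11] flags=1001 GT?T → r0=0x1e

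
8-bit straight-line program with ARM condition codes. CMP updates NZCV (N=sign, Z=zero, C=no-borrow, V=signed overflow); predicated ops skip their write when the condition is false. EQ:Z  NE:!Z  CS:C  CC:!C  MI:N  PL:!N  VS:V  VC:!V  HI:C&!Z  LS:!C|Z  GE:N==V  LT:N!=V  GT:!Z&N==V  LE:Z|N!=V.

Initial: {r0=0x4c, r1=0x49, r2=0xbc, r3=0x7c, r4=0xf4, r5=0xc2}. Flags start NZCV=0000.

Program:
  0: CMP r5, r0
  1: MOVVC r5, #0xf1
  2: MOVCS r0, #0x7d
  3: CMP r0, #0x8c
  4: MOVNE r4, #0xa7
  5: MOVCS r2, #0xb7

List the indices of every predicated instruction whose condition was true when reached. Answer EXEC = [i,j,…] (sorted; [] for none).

[0] flags=0011 → (cmp)
[1] flags=0011 VC?F → skip
[2] flags=0011 CS?T → r0=0x7d
[3] flags=1001 → (cmp)
[4] flags=1001 NE?T → r4=0xa7
[5] flags=1001 CS?F → skip

EXEC = [2,4]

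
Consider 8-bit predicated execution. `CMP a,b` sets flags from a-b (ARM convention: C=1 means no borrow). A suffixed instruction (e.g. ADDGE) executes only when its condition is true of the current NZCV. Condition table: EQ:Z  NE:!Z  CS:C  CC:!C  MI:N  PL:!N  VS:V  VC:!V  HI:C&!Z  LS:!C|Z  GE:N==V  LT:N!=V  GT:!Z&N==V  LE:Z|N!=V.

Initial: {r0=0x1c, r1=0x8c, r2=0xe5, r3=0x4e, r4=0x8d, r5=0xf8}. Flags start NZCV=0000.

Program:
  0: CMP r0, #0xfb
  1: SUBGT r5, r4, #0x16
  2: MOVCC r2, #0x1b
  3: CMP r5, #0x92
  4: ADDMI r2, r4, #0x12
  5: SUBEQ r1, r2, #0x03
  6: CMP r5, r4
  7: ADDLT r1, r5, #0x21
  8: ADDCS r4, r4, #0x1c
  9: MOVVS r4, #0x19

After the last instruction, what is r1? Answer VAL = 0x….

[0] flags=0000 → (cmp)
[1] flags=0000 GT?T → r5=0x77
[2] flags=0000 CC?T → r2=0x1b
[3] flags=1001 → (cmp)
[4] flags=1001 MI?T → r2=0x9f
[5] flags=1001 EQ?F → skip
[6] flags=1001 → (cmp)
[7] flags=1001 LT?F → skip
[8] flags=1001 CS?F → skip
[9] flags=1001 VS?T → r4=0x19

VAL = 0x8c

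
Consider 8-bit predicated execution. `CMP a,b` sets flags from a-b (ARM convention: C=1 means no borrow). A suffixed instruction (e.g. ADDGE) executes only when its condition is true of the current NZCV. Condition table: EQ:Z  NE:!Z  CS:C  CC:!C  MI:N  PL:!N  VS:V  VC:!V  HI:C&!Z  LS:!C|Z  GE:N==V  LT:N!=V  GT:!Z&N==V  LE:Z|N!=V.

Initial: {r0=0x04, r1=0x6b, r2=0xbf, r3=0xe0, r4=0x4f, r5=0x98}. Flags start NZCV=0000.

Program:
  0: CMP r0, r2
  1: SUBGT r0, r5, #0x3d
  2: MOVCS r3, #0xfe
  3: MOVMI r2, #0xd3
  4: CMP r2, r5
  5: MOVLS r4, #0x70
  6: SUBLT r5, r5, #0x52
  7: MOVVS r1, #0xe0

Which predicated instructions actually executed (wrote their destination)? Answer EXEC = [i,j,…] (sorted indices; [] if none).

[0] flags=0000 → (cmp)
[1] flags=0000 GT?T → r0=0x5b
[2] flags=0000 CS?F → skip
[3] flags=0000 MI?F → skip
[4] flags=0010 → (cmp)
[5] flags=0010 LS?F → skip
[6] flags=0010 LT?F → skip
[7] flags=0010 VS?F → skip

EXEC = [1]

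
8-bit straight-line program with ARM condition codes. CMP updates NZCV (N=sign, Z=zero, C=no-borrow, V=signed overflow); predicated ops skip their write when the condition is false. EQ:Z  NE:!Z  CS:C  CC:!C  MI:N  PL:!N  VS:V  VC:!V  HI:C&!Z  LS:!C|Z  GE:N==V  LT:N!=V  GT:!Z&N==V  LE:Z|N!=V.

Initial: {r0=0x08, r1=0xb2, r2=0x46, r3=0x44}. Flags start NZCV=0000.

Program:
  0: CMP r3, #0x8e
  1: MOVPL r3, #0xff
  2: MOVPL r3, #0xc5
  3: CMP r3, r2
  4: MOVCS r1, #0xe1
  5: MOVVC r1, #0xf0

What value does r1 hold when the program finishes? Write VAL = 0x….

VAL = 0xf0

0: ✓ CMP  NZCV=1001
1: · MOVPL
2: · MOVPL
3: ✓ CMP  NZCV=1000
4: · MOVCS
5: ✓ MOVVC  r1←0xf0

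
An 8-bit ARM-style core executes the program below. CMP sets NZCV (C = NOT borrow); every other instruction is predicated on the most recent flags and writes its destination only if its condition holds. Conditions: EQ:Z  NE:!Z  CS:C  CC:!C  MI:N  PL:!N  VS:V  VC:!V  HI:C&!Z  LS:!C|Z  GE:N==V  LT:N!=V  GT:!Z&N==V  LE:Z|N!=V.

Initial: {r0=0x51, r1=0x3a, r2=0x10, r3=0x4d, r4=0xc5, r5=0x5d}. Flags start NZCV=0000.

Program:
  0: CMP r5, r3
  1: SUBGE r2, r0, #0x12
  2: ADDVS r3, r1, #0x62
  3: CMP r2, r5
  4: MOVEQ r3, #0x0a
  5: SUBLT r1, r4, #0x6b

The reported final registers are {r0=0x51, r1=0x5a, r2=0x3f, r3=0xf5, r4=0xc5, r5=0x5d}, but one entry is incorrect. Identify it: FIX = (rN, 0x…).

0: ✓ CMP  NZCV=0010
1: ✓ SUBGE  r2←0x3f
2: · ADDVS
3: ✓ CMP  NZCV=1000
4: · MOVEQ
5: ✓ SUBLT  r1←0x5a

FIX = (r3, 0x4d)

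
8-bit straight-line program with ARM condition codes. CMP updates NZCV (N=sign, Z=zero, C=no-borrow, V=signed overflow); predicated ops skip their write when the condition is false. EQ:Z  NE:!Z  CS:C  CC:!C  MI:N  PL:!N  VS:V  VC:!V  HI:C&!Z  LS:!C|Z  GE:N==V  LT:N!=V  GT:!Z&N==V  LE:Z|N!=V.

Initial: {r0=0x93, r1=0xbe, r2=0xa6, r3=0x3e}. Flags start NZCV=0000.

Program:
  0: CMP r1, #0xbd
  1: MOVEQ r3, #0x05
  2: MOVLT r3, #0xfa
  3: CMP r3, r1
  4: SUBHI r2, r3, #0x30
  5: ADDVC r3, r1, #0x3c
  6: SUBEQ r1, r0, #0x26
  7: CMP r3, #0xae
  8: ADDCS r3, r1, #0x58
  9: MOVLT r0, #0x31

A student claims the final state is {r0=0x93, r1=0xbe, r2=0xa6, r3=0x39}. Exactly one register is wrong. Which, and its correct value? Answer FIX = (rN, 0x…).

[0] flags=0010 → (cmp)
[1] flags=0010 EQ?F → skip
[2] flags=0010 LT?F → skip
[3] flags=1001 → (cmp)
[4] flags=1001 HI?F → skip
[5] flags=1001 VC?F → skip
[6] flags=1001 EQ?F → skip
[7] flags=1001 → (cmp)
[8] flags=1001 CS?F → skip
[9] flags=1001 LT?F → skip

FIX = (r3, 0x3e)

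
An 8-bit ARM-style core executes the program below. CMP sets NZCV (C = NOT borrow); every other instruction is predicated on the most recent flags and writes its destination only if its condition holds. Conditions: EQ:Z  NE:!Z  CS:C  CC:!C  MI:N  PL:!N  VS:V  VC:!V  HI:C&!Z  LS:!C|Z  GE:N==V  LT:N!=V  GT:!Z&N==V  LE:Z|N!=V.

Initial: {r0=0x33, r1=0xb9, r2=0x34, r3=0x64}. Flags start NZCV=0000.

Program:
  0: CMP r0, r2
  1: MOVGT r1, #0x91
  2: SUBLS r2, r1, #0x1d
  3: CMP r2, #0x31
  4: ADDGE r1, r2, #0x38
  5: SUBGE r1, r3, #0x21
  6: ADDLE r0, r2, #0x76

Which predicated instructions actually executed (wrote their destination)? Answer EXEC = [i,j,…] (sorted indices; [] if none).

EXEC = [2,6]

[0] flags=1000 → (cmp)
[1] flags=1000 GT?F → skip
[2] flags=1000 LS?T → r2=0x9c
[3] flags=0011 → (cmp)
[4] flags=0011 GE?F → skip
[5] flags=0011 GE?F → skip
[6] flags=0011 LE?T → r0=0x12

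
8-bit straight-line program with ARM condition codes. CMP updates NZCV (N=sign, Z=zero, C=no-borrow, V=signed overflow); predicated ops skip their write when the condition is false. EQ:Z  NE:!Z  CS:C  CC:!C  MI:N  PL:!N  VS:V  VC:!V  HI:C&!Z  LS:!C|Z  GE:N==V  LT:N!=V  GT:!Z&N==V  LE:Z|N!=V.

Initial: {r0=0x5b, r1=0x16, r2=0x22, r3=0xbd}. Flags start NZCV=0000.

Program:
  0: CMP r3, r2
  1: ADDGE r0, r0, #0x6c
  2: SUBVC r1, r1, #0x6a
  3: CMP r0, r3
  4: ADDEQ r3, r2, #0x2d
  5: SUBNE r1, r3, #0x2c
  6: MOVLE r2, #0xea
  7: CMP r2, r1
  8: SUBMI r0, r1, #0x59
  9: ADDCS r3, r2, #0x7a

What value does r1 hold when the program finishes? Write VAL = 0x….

VAL = 0x91

[0] flags=1010 → (cmp)
[1] flags=1010 GE?F → skip
[2] flags=1010 VC?T → r1=0xac
[3] flags=1001 → (cmp)
[4] flags=1001 EQ?F → skip
[5] flags=1001 NE?T → r1=0x91
[6] flags=1001 LE?F → skip
[7] flags=1001 → (cmp)
[8] flags=1001 MI?T → r0=0x38
[9] flags=1001 CS?F → skip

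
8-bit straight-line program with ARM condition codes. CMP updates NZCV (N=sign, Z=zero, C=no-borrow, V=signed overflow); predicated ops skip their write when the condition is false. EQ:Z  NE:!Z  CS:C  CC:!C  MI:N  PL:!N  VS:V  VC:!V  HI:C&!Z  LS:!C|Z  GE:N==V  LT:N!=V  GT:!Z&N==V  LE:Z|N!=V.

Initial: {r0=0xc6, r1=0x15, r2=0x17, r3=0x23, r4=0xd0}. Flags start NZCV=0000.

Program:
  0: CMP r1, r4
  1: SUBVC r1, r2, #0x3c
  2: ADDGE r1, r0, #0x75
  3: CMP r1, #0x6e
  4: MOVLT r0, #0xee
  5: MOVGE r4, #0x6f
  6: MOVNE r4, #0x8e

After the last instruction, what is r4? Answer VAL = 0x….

[0] flags=0000 → (cmp)
[1] flags=0000 VC?T → r1=0xdb
[2] flags=0000 GE?T → r1=0x3b
[3] flags=1000 → (cmp)
[4] flags=1000 LT?T → r0=0xee
[5] flags=1000 GE?F → skip
[6] flags=1000 NE?T → r4=0x8e

VAL = 0x8e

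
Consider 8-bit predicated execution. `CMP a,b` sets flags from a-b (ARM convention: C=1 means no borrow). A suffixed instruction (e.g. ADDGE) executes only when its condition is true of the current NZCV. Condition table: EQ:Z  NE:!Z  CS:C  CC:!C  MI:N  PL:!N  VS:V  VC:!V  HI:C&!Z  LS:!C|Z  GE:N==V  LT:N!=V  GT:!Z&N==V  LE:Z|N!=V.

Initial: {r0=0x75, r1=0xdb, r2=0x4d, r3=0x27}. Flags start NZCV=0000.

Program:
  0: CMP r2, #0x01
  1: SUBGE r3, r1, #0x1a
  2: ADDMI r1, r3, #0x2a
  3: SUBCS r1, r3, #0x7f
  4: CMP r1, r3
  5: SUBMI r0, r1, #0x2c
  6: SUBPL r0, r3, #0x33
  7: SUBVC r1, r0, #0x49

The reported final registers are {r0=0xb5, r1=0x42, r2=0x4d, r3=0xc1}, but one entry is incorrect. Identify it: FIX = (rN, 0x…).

FIX = (r0, 0x16)

0: ✓ CMP  NZCV=0010
1: ✓ SUBGE  r3←0xc1
2: · ADDMI
3: ✓ SUBCS  r1←0x42
4: ✓ CMP  NZCV=1001
5: ✓ SUBMI  r0←0x16
6: · SUBPL
7: · SUBVC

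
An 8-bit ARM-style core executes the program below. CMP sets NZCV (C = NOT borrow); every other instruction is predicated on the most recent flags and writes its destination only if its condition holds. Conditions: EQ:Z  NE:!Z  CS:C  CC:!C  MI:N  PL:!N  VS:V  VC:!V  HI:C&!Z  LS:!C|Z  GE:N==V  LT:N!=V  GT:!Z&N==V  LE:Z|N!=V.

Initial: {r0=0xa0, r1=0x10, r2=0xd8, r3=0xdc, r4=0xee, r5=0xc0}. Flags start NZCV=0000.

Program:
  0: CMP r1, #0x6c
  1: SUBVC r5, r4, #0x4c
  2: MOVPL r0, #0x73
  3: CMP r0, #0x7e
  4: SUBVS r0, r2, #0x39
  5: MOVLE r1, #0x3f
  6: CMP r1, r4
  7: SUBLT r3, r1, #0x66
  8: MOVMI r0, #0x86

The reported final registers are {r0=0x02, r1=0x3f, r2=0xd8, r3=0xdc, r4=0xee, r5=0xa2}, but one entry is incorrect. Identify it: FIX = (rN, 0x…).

0: ✓ CMP  NZCV=1000
1: ✓ SUBVC  r5←0xa2
2: · MOVPL
3: ✓ CMP  NZCV=0011
4: ✓ SUBVS  r0←0x9f
5: ✓ MOVLE  r1←0x3f
6: ✓ CMP  NZCV=0000
7: · SUBLT
8: · MOVMI

FIX = (r0, 0x9f)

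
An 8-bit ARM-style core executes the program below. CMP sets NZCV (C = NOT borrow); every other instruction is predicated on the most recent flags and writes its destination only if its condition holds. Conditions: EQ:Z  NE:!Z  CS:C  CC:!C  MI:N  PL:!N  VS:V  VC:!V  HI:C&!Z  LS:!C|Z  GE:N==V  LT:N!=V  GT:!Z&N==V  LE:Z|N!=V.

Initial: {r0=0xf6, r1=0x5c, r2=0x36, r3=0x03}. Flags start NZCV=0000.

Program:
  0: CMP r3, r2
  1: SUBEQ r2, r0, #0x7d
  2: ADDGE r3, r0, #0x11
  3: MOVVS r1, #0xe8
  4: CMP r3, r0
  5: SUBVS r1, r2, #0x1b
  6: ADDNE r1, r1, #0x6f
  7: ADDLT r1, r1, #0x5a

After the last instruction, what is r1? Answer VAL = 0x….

VAL = 0xcb

0: ✓ CMP  NZCV=1000
1: · SUBEQ
2: · ADDGE
3: · MOVVS
4: ✓ CMP  NZCV=0000
5: · SUBVS
6: ✓ ADDNE  r1←0xcb
7: · ADDLT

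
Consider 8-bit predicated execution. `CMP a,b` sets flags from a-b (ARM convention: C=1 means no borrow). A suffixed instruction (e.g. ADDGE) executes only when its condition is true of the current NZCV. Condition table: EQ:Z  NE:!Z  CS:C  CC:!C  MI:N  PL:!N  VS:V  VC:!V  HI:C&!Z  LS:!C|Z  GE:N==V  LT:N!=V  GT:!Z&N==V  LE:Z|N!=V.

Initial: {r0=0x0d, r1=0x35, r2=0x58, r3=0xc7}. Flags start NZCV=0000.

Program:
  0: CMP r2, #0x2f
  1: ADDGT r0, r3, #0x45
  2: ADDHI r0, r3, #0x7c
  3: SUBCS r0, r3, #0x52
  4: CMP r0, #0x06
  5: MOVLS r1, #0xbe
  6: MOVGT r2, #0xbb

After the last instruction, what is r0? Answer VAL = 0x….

VAL = 0x75

[0] flags=0010 → (cmp)
[1] flags=0010 GT?T → r0=0x0c
[2] flags=0010 HI?T → r0=0x43
[3] flags=0010 CS?T → r0=0x75
[4] flags=0010 → (cmp)
[5] flags=0010 LS?F → skip
[6] flags=0010 GT?T → r2=0xbb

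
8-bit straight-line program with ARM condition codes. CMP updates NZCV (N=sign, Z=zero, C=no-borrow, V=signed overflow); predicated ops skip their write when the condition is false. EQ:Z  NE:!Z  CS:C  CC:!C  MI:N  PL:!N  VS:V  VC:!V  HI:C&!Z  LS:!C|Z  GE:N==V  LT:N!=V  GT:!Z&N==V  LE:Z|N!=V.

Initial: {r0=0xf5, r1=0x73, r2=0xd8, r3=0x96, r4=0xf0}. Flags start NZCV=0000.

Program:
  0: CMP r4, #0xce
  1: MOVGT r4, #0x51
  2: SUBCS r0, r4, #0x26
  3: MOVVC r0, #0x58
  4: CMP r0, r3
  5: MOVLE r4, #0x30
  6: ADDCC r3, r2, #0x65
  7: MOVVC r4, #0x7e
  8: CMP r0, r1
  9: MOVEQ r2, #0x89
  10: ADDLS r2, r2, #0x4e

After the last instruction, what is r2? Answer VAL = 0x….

VAL = 0x26

[0] flags=0010 → (cmp)
[1] flags=0010 GT?T → r4=0x51
[2] flags=0010 CS?T → r0=0x2b
[3] flags=0010 VC?T → r0=0x58
[4] flags=1001 → (cmp)
[5] flags=1001 LE?F → skip
[6] flags=1001 CC?T → r3=0x3d
[7] flags=1001 VC?F → skip
[8] flags=1000 → (cmp)
[9] flags=1000 EQ?F → skip
[10] flags=1000 LS?T → r2=0x26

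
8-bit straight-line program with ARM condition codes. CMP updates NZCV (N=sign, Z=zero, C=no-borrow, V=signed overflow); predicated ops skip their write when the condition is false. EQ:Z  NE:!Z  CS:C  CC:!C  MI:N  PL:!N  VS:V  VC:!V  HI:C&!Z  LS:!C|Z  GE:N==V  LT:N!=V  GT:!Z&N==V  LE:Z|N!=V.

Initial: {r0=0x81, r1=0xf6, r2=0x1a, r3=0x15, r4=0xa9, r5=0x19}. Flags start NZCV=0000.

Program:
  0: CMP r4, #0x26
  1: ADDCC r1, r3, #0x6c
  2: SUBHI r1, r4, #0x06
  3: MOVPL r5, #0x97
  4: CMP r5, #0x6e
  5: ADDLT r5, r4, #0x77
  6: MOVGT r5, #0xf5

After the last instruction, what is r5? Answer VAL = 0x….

[0] flags=1010 → (cmp)
[1] flags=1010 CC?F → skip
[2] flags=1010 HI?T → r1=0xa3
[3] flags=1010 PL?F → skip
[4] flags=1000 → (cmp)
[5] flags=1000 LT?T → r5=0x20
[6] flags=1000 GT?F → skip

VAL = 0x20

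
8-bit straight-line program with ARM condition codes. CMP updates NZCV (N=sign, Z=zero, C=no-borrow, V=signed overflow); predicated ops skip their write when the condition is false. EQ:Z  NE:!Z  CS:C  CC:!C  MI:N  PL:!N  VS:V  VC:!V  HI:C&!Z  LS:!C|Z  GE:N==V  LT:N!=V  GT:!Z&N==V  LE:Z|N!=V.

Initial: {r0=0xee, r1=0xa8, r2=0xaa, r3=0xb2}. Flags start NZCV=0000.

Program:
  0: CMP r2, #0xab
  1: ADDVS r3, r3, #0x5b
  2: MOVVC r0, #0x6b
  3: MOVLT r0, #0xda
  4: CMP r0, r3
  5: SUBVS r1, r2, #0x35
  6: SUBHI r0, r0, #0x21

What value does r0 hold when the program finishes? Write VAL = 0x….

VAL = 0xb9

0: ✓ CMP  NZCV=1000
1: · ADDVS
2: ✓ MOVVC  r0←0x6b
3: ✓ MOVLT  r0←0xda
4: ✓ CMP  NZCV=0010
5: · SUBVS
6: ✓ SUBHI  r0←0xb9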